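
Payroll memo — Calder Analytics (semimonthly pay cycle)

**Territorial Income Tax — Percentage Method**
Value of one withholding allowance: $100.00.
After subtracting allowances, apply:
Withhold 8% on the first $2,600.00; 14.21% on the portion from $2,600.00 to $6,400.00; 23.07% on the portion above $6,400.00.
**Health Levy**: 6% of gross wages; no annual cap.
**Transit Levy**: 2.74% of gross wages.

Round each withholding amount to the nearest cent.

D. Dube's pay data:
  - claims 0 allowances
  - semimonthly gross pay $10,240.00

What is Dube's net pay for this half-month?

Territorial Income Tax: taxable = $10,240.00
  $747.98 + 23.07% × ($10,240.00 − $6,400.00) = $747.98 + 23.07% × $3,840.00 = $1,633.87
Health Levy: 6% × $10,240.00 = $614.40
Transit Levy: 2.74% × $10,240.00 = $280.58
Total withheld: $1,633.87 + $614.40 + $280.58 = $2,528.85
Net pay: $10,240.00 − $2,528.85 = $7,711.15

$7,711.15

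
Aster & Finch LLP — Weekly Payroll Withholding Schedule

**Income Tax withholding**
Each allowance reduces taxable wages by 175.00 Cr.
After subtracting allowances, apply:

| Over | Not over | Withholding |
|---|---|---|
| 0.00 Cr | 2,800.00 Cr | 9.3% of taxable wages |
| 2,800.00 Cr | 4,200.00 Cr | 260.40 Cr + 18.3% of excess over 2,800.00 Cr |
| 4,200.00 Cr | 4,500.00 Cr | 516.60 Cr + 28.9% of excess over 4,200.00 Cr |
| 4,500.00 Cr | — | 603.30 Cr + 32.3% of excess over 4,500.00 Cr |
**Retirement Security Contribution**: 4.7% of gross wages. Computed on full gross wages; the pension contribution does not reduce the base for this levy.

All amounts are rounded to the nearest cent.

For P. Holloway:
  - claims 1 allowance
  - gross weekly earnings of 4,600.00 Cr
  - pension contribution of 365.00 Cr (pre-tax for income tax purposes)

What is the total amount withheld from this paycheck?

707.18 Cr

Income Tax: taxable = 4,600.00 Cr − 365.00 Cr − 1×175.00 Cr = 4,060.00 Cr
  260.40 Cr + 18.3% × (4,060.00 Cr − 2,800.00 Cr) = 260.40 Cr + 18.3% × 1,260.00 Cr = 490.98 Cr
Retirement Security Contribution: 4.7% × 4,600.00 Cr = 216.20 Cr
Total: 490.98 Cr + 216.20 Cr = 707.18 Cr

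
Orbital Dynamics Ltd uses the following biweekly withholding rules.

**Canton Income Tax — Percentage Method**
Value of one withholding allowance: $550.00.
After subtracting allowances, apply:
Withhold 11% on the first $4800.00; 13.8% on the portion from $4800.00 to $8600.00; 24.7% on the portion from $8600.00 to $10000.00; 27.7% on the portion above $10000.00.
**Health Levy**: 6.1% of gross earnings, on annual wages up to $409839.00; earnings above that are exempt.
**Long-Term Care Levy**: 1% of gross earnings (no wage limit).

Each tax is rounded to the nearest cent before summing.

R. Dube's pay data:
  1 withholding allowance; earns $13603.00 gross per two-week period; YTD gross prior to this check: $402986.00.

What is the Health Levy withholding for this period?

$418.03

Health Levy: cap $409839.00 − YTD $402986.00 = $6853.00 subject; 6.1% × $6853.00 = $418.03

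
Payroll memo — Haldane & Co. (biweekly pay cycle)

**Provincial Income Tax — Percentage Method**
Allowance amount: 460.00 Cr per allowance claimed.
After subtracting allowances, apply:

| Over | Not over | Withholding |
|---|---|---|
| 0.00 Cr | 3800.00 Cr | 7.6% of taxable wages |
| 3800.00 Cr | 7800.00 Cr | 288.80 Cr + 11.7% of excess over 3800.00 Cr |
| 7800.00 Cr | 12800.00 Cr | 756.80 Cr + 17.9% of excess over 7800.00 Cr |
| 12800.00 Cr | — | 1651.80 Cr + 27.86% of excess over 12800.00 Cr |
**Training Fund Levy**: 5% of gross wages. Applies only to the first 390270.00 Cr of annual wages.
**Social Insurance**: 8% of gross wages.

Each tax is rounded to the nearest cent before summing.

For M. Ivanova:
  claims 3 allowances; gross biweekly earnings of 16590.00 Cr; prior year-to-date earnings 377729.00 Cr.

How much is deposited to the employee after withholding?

Provincial Income Tax: taxable = 16590.00 Cr − 3×460.00 Cr = 15210.00 Cr
  1651.80 Cr + 27.86% × (15210.00 Cr − 12800.00 Cr) = 1651.80 Cr + 27.86% × 2410.00 Cr = 2323.23 Cr
Training Fund Levy: cap 390270.00 Cr − YTD 377729.00 Cr = 12541.00 Cr subject; 5% × 12541.00 Cr = 627.05 Cr
Social Insurance: 8% × 16590.00 Cr = 1327.20 Cr
Total withheld: 2323.23 Cr + 627.05 Cr + 1327.20 Cr = 4277.48 Cr
Net pay: 16590.00 Cr − 4277.48 Cr = 12312.52 Cr

12312.52 Cr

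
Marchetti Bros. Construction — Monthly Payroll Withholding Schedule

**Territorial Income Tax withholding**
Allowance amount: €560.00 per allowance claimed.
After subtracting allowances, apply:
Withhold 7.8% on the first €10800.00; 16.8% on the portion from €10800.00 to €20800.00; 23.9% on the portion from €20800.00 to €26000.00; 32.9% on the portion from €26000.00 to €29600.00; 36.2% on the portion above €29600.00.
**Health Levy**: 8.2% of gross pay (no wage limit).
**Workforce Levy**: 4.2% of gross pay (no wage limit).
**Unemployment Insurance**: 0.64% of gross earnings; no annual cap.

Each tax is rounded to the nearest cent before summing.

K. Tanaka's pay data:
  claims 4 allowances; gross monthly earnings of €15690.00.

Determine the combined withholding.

Territorial Income Tax: taxable = €15690.00 − 4×€560.00 = €13450.00
  €842.40 + 16.8% × (€13450.00 − €10800.00) = €842.40 + 16.8% × €2650.00 = €1287.60
Health Levy: 8.2% × €15690.00 = €1286.58
Workforce Levy: 4.2% × €15690.00 = €658.98
Unemployment Insurance: 0.64% × €15690.00 = €100.42
Total: €1287.60 + €1286.58 + €658.98 + €100.42 = €3333.58

€3333.58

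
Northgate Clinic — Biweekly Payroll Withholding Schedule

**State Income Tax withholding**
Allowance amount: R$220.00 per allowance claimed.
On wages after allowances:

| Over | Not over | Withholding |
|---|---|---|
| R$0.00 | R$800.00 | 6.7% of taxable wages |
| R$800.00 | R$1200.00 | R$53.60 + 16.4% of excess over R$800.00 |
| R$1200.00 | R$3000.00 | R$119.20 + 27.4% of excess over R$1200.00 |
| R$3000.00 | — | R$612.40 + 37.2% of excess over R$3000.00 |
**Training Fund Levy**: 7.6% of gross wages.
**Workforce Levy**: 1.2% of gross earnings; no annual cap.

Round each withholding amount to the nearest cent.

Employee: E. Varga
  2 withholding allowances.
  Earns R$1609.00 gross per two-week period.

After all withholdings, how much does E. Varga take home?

State Income Tax: taxable = R$1609.00 − 2×R$220.00 = R$1169.00
  R$53.60 + 16.4% × (R$1169.00 − R$800.00) = R$53.60 + 16.4% × R$369.00 = R$114.12
Training Fund Levy: 7.6% × R$1609.00 = R$122.28
Workforce Levy: 1.2% × R$1609.00 = R$19.31
Total withheld: R$114.12 + R$122.28 + R$19.31 = R$255.71
Net pay: R$1609.00 − R$255.71 = R$1353.29

R$1353.29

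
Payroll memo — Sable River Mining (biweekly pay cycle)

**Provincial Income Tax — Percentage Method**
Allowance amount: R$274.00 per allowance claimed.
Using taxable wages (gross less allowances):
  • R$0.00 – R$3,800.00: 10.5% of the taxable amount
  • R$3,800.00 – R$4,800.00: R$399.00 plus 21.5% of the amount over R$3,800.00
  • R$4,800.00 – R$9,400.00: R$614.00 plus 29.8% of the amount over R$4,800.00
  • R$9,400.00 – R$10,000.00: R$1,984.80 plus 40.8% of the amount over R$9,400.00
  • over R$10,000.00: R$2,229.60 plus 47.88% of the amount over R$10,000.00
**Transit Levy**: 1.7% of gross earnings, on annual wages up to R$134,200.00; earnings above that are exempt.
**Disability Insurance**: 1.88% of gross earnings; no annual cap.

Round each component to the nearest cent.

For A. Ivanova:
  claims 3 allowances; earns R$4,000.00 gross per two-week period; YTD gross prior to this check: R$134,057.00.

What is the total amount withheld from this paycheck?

R$411.32

Provincial Income Tax: taxable = R$4,000.00 − 3×R$274.00 = R$3,178.00
  10.5% × R$3,178.00 = R$333.69
Transit Levy: cap R$134,200.00 − YTD R$134,057.00 = R$143.00 subject; 1.7% × R$143.00 = R$2.43
Disability Insurance: 1.88% × R$4,000.00 = R$75.20
Total: R$333.69 + R$2.43 + R$75.20 = R$411.32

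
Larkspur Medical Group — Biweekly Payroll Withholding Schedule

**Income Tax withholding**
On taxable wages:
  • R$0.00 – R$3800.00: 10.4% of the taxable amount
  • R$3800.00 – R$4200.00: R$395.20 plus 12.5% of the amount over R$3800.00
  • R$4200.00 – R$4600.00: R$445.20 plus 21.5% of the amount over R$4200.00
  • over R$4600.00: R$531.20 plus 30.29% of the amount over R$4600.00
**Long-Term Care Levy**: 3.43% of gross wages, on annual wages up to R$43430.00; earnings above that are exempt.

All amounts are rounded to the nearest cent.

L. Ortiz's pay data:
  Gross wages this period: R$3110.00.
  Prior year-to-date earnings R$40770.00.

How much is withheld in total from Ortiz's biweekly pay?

R$414.68

Income Tax: taxable = R$3110.00
  10.4% × R$3110.00 = R$323.44
Long-Term Care Levy: cap R$43430.00 − YTD R$40770.00 = R$2660.00 subject; 3.43% × R$2660.00 = R$91.24
Total: R$323.44 + R$91.24 = R$414.68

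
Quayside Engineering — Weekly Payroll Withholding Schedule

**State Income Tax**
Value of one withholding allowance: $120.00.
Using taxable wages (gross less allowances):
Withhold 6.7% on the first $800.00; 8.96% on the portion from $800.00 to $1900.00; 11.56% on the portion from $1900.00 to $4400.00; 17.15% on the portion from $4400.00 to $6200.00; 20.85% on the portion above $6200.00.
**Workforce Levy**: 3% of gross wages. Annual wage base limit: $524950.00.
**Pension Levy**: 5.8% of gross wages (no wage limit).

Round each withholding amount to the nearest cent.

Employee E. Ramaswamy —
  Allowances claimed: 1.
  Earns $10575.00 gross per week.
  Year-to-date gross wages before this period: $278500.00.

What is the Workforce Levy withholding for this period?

$317.25

Workforce Levy: 3% × $10575.00 = $317.25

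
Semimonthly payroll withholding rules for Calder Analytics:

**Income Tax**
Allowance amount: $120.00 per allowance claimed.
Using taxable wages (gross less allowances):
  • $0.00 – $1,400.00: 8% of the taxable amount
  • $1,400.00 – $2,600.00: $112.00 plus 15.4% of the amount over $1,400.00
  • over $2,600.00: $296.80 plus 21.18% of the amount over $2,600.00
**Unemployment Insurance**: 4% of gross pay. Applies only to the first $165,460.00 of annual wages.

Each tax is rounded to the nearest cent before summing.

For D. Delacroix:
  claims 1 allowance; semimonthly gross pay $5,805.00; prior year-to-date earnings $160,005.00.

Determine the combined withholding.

Income Tax: taxable = $5,805.00 − 1×$120.00 = $5,685.00
  $296.80 + 21.18% × ($5,685.00 − $2,600.00) = $296.80 + 21.18% × $3,085.00 = $950.20
Unemployment Insurance: cap $165,460.00 − YTD $160,005.00 = $5,455.00 subject; 4% × $5,455.00 = $218.20
Total: $950.20 + $218.20 = $1,168.40

$1,168.40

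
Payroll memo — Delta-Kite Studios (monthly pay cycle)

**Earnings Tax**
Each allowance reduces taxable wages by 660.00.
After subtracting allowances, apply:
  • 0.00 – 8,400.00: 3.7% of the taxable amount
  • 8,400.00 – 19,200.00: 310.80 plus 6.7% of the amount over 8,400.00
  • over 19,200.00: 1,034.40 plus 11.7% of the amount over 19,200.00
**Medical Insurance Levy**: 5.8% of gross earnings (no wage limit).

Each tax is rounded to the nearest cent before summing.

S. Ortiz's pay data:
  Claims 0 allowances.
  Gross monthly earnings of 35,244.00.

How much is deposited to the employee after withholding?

Earnings Tax: taxable = 35,244.00
  1,034.40 + 11.7% × (35,244.00 − 19,200.00) = 1,034.40 + 11.7% × 16,044.00 = 2,911.55
Medical Insurance Levy: 5.8% × 35,244.00 = 2,044.15
Total withheld: 2,911.55 + 2,044.15 = 4,955.70
Net pay: 35,244.00 − 4,955.70 = 30,288.30

30,288.30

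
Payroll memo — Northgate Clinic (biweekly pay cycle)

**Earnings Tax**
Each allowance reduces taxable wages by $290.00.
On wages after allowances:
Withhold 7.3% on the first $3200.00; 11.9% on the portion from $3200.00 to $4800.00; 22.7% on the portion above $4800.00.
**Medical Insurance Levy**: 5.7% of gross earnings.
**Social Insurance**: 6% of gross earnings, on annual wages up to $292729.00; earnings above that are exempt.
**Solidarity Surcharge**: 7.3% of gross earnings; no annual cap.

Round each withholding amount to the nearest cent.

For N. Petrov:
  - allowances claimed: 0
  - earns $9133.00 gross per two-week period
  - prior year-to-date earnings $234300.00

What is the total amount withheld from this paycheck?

$3142.86

Earnings Tax: taxable = $9133.00
  $424.00 + 22.7% × ($9133.00 − $4800.00) = $424.00 + 22.7% × $4333.00 = $1407.59
Medical Insurance Levy: 5.7% × $9133.00 = $520.58
Social Insurance: 6% × $9133.00 = $547.98
Solidarity Surcharge: 7.3% × $9133.00 = $666.71
Total: $1407.59 + $520.58 + $547.98 + $666.71 = $3142.86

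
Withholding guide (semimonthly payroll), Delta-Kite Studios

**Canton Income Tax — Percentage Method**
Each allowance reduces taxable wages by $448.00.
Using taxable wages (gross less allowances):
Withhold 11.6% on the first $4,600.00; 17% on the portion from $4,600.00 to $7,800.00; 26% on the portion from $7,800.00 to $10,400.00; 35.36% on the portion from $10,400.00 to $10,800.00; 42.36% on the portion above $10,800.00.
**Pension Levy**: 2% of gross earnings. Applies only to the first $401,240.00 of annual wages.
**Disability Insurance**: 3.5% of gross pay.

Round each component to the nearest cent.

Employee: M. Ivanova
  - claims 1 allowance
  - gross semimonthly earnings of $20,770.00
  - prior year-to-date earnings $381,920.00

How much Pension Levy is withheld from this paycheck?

Pension Levy: cap $401,240.00 − YTD $381,920.00 = $19,320.00 subject; 2% × $19,320.00 = $386.40

$386.40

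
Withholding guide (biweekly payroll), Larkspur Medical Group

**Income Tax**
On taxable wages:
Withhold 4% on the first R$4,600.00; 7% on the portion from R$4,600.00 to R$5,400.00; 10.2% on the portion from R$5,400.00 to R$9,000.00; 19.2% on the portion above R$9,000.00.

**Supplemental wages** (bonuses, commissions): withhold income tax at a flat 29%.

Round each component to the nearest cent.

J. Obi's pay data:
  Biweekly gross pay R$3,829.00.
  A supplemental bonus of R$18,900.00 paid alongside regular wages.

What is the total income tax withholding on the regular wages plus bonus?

Income Tax: taxable = R$3,829.00
  4% × R$3,829.00 = R$153.16
Supplemental (29% flat on bonus): 29% × R$18,900.00 = R$5,481.00
Total income tax: R$153.16 + R$5,481.00 = R$5,634.16

R$5,634.16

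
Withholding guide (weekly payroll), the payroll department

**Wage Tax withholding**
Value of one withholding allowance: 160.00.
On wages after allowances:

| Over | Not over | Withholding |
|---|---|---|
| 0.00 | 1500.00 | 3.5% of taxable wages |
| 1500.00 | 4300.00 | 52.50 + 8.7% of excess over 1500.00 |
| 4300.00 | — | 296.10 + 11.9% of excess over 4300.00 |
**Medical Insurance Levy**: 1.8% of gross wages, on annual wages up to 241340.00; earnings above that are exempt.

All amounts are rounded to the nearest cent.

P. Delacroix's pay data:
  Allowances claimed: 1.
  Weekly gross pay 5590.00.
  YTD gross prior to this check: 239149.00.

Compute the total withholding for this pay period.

Wage Tax: taxable = 5590.00 − 1×160.00 = 5430.00
  296.10 + 11.9% × (5430.00 − 4300.00) = 296.10 + 11.9% × 1130.00 = 430.57
Medical Insurance Levy: cap 241340.00 − YTD 239149.00 = 2191.00 subject; 1.8% × 2191.00 = 39.44
Total: 430.57 + 39.44 = 470.01

470.01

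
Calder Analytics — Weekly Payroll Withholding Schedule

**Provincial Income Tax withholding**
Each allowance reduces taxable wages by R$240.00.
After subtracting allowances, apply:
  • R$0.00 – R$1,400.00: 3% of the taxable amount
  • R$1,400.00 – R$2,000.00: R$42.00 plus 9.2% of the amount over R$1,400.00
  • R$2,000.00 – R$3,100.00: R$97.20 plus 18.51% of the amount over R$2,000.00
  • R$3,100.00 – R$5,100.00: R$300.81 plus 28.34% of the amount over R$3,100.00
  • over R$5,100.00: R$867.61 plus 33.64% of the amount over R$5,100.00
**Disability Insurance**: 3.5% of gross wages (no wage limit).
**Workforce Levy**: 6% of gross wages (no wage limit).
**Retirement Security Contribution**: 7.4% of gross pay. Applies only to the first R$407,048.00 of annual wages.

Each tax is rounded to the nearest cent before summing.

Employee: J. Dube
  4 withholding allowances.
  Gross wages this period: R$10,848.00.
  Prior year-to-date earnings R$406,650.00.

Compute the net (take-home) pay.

R$7,309.70

Provincial Income Tax: taxable = R$10,848.00 − 4×R$240.00 = R$9,888.00
  R$867.61 + 33.64% × (R$9,888.00 − R$5,100.00) = R$867.61 + 33.64% × R$4,788.00 = R$2,478.29
Disability Insurance: 3.5% × R$10,848.00 = R$379.68
Workforce Levy: 6% × R$10,848.00 = R$650.88
Retirement Security Contribution: cap R$407,048.00 − YTD R$406,650.00 = R$398.00 subject; 7.4% × R$398.00 = R$29.45
Total withheld: R$2,478.29 + R$379.68 + R$650.88 + R$29.45 = R$3,538.30
Net pay: R$10,848.00 − R$3,538.30 = R$7,309.70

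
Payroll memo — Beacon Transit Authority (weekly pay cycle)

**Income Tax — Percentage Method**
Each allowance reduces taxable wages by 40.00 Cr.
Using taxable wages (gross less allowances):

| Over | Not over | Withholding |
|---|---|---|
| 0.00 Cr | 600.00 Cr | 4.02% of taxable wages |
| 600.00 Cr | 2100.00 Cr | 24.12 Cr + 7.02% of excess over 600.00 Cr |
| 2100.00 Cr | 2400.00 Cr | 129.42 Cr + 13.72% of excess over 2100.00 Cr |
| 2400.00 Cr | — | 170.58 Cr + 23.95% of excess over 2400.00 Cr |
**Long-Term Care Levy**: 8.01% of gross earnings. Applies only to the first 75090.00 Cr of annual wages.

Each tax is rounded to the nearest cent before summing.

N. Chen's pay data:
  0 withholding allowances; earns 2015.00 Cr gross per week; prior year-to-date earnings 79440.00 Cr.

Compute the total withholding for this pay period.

Income Tax: taxable = 2015.00 Cr
  24.12 Cr + 7.02% × (2015.00 Cr − 600.00 Cr) = 24.12 Cr + 7.02% × 1415.00 Cr = 123.45 Cr
Long-Term Care Levy: YTD 79440.00 Cr ≥ cap 75090.00 Cr → 0.00 Cr
Total: 123.45 Cr + 0.00 Cr = 123.45 Cr

123.45 Cr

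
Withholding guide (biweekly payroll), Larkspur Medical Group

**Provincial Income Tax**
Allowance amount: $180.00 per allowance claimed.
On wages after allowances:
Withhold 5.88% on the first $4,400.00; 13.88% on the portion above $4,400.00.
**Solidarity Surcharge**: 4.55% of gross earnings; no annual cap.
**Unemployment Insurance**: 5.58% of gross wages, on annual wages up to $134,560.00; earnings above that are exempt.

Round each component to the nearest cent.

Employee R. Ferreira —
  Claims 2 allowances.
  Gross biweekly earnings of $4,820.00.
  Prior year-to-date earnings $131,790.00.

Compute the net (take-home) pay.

$4,179.07

Provincial Income Tax: taxable = $4,820.00 − 2×$180.00 = $4,460.00
  $258.72 + 13.88% × ($4,460.00 − $4,400.00) = $258.72 + 13.88% × $60.00 = $267.05
Solidarity Surcharge: 4.55% × $4,820.00 = $219.31
Unemployment Insurance: cap $134,560.00 − YTD $131,790.00 = $2,770.00 subject; 5.58% × $2,770.00 = $154.57
Total withheld: $267.05 + $219.31 + $154.57 = $640.93
Net pay: $4,820.00 − $640.93 = $4,179.07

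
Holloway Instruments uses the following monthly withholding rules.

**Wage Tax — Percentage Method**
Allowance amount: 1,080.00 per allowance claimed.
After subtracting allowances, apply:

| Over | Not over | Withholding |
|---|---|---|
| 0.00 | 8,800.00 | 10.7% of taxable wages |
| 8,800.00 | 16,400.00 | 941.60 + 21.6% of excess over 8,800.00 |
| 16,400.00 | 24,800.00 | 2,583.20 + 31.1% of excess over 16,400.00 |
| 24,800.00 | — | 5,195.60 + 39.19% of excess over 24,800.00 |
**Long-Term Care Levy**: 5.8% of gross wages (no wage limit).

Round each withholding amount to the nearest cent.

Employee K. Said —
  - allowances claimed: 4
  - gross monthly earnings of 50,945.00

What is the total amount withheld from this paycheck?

Wage Tax: taxable = 50,945.00 − 4×1,080.00 = 46,625.00
  5,195.60 + 39.19% × (46,625.00 − 24,800.00) = 5,195.60 + 39.19% × 21,825.00 = 13,748.82
Long-Term Care Levy: 5.8% × 50,945.00 = 2,954.81
Total: 13,748.82 + 2,954.81 = 16,703.63

16,703.63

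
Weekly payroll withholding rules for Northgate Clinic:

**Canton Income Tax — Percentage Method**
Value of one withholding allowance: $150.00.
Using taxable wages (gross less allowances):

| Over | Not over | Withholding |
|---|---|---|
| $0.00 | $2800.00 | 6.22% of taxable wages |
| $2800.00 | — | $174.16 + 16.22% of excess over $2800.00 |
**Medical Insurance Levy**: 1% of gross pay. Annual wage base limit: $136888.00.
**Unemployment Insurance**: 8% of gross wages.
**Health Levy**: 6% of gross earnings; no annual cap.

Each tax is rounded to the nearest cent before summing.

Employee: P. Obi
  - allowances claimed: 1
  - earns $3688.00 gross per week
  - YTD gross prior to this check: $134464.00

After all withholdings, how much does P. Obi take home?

$2853.58

Canton Income Tax: taxable = $3688.00 − 1×$150.00 = $3538.00
  $174.16 + 16.22% × ($3538.00 − $2800.00) = $174.16 + 16.22% × $738.00 = $293.86
Medical Insurance Levy: cap $136888.00 − YTD $134464.00 = $2424.00 subject; 1% × $2424.00 = $24.24
Unemployment Insurance: 8% × $3688.00 = $295.04
Health Levy: 6% × $3688.00 = $221.28
Total withheld: $293.86 + $24.24 + $295.04 + $221.28 = $834.42
Net pay: $3688.00 − $834.42 = $2853.58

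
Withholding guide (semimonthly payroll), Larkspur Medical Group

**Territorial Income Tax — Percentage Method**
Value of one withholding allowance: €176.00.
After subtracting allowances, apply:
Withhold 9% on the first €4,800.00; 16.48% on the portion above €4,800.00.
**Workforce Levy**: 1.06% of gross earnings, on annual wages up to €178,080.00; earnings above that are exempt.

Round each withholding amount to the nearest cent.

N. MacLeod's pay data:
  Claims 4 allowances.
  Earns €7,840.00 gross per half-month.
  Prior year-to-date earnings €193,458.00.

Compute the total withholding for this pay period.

Territorial Income Tax: taxable = €7,840.00 − 4×€176.00 = €7,136.00
  €432.00 + 16.48% × (€7,136.00 − €4,800.00) = €432.00 + 16.48% × €2,336.00 = €816.97
Workforce Levy: YTD €193,458.00 ≥ cap €178,080.00 → €0.00
Total: €816.97 + €0.00 = €816.97

€816.97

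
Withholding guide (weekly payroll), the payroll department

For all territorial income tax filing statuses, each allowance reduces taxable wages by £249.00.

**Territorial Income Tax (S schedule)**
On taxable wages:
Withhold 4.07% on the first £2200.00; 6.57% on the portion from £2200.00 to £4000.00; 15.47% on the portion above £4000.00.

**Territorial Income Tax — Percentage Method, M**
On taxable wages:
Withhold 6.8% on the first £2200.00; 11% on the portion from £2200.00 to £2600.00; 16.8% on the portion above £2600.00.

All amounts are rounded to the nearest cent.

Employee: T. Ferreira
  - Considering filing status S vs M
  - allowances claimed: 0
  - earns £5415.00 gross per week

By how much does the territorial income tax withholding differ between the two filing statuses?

Territorial Income Tax (S): taxable = £5415.00
  £207.80 + 15.47% × (£5415.00 − £4000.00) = £207.80 + 15.47% × £1415.00 = £426.70
Territorial Income Tax (M): taxable = £5415.00
  £193.60 + 16.8% × (£5415.00 − £2600.00) = £193.60 + 16.8% × £2815.00 = £666.52
Difference: |£426.70 − £666.52| = £239.82 (higher under M)

£239.82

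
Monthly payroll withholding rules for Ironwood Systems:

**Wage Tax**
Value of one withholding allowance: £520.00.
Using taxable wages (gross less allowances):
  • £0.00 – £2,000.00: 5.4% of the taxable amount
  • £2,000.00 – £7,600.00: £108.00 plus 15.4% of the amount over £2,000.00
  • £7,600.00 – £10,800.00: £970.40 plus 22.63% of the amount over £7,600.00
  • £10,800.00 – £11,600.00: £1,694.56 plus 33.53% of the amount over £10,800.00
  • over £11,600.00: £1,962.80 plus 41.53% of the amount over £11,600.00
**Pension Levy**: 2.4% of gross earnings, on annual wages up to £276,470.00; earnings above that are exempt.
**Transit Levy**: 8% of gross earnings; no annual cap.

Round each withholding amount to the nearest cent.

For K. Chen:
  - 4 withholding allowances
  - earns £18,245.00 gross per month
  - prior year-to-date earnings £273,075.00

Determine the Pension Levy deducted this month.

£81.48

Pension Levy: cap £276,470.00 − YTD £273,075.00 = £3,395.00 subject; 2.4% × £3,395.00 = £81.48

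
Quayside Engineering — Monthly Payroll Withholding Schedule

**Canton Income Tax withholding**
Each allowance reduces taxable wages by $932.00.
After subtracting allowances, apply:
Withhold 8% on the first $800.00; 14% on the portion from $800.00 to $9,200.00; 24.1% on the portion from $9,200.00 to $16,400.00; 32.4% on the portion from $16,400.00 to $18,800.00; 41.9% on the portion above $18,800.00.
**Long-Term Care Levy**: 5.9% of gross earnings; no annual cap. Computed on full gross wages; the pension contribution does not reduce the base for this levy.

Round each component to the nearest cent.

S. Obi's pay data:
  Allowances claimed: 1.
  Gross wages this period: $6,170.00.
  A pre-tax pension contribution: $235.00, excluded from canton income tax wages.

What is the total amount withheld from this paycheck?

$1,016.45

Canton Income Tax: taxable = $6,170.00 − $235.00 − 1×$932.00 = $5,003.00
  $64.00 + 14% × ($5,003.00 − $800.00) = $64.00 + 14% × $4,203.00 = $652.42
Long-Term Care Levy: 5.9% × $6,170.00 = $364.03
Total: $652.42 + $364.03 = $1,016.45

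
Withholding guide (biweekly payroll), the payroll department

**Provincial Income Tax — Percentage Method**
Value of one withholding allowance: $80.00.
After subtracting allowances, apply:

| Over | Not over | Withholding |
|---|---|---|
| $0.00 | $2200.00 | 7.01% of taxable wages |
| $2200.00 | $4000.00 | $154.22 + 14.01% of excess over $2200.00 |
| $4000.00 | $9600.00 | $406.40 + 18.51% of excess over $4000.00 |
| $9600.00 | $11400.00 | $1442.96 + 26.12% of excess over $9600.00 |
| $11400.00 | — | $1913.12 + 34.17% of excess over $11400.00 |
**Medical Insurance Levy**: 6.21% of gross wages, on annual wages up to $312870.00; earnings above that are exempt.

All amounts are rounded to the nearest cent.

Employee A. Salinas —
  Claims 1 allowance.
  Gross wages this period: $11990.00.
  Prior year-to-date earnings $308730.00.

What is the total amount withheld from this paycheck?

$2344.48

Provincial Income Tax: taxable = $11990.00 − 1×$80.00 = $11910.00
  $1913.12 + 34.17% × ($11910.00 − $11400.00) = $1913.12 + 34.17% × $510.00 = $2087.39
Medical Insurance Levy: cap $312870.00 − YTD $308730.00 = $4140.00 subject; 6.21% × $4140.00 = $257.09
Total: $2087.39 + $257.09 = $2344.48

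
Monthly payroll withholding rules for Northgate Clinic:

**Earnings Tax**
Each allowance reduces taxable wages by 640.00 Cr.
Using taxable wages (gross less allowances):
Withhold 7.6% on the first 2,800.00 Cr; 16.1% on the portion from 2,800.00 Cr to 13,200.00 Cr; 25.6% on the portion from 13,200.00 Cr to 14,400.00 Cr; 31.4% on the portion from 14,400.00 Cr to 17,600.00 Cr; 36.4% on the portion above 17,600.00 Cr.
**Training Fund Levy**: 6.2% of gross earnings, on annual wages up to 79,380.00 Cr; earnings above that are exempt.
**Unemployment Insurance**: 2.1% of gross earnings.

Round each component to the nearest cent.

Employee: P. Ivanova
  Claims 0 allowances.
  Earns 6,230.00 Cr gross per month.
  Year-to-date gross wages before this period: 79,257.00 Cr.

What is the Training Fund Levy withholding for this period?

7.63 Cr

Training Fund Levy: cap 79,380.00 Cr − YTD 79,257.00 Cr = 123.00 Cr subject; 6.2% × 123.00 Cr = 7.63 Cr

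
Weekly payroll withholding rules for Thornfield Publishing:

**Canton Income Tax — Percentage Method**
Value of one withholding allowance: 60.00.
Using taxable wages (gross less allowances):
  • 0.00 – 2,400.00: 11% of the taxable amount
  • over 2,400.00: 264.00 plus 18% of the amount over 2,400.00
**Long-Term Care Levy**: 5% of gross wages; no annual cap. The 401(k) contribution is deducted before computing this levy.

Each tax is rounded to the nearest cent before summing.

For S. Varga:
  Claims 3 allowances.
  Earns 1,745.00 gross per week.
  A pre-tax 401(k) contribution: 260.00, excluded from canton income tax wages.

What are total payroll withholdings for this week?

Canton Income Tax: taxable = 1,745.00 − 260.00 − 3×60.00 = 1,305.00
  11% × 1,305.00 = 143.55
Long-Term Care Levy: 5% × 1,485.00 = 74.25
Total: 143.55 + 74.25 = 217.80

217.80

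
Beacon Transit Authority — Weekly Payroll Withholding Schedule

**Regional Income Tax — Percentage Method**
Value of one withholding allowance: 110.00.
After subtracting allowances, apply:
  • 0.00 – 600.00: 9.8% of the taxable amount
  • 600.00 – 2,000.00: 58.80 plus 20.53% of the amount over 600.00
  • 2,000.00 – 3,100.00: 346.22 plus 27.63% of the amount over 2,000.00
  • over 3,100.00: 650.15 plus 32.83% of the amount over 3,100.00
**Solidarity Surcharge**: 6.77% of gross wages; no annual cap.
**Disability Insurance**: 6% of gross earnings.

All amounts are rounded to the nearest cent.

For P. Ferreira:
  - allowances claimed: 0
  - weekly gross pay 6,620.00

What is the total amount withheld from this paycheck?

2,651.14

Regional Income Tax: taxable = 6,620.00
  650.15 + 32.83% × (6,620.00 − 3,100.00) = 650.15 + 32.83% × 3,520.00 = 1,805.77
Solidarity Surcharge: 6.77% × 6,620.00 = 448.17
Disability Insurance: 6% × 6,620.00 = 397.20
Total: 1,805.77 + 448.17 + 397.20 = 2,651.14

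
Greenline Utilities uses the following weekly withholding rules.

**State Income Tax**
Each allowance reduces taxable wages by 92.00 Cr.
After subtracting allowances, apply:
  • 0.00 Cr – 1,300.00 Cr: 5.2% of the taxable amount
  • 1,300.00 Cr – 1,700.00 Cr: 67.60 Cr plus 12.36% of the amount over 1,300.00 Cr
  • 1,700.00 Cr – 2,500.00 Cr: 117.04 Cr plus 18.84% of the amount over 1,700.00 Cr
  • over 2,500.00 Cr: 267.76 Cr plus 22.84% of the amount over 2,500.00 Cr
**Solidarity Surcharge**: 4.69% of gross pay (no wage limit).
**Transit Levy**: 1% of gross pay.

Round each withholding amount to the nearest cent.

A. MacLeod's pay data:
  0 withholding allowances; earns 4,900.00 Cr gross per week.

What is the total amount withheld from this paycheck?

State Income Tax: taxable = 4,900.00 Cr
  267.76 Cr + 22.84% × (4,900.00 Cr − 2,500.00 Cr) = 267.76 Cr + 22.84% × 2,400.00 Cr = 815.92 Cr
Solidarity Surcharge: 4.69% × 4,900.00 Cr = 229.81 Cr
Transit Levy: 1% × 4,900.00 Cr = 49.00 Cr
Total: 815.92 Cr + 229.81 Cr + 49.00 Cr = 1,094.73 Cr

1,094.73 Cr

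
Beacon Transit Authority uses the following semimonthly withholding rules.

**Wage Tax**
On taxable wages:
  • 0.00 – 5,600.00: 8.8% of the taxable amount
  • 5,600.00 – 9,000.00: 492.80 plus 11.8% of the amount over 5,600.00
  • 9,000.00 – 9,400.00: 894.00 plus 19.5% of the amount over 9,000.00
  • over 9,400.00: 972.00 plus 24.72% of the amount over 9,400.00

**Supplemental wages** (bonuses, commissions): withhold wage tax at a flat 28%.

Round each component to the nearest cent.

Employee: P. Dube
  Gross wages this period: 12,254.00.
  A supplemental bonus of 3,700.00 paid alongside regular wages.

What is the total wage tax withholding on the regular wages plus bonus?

2,713.51

Wage Tax: taxable = 12,254.00
  972.00 + 24.72% × (12,254.00 − 9,400.00) = 972.00 + 24.72% × 2,854.00 = 1,677.51
Supplemental (28% flat on bonus): 28% × 3,700.00 = 1,036.00
Total wage tax: 1,677.51 + 1,036.00 = 2,713.51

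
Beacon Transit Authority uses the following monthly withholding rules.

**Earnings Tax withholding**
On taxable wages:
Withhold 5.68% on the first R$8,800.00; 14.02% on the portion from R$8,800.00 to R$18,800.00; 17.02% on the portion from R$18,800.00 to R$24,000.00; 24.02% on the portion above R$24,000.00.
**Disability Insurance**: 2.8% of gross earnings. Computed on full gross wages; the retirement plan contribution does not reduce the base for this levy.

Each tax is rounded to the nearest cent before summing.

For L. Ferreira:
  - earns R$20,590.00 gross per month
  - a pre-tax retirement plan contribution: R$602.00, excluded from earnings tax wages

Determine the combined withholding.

Earnings Tax: taxable = R$20,590.00 − R$602.00 = R$19,988.00
  R$1,901.84 + 17.02% × (R$19,988.00 − R$18,800.00) = R$1,901.84 + 17.02% × R$1,188.00 = R$2,104.04
Disability Insurance: 2.8% × R$20,590.00 = R$576.52
Total: R$2,104.04 + R$576.52 = R$2,680.56

R$2,680.56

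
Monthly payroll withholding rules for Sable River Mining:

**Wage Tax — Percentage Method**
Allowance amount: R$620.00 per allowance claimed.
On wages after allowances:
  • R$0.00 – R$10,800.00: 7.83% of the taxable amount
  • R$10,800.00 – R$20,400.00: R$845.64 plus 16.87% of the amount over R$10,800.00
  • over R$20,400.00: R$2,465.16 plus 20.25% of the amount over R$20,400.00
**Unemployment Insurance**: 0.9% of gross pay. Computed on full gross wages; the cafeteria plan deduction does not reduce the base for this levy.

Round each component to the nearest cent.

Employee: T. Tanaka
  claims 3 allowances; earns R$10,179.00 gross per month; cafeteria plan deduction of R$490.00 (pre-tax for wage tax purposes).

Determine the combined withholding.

R$704.62

Wage Tax: taxable = R$10,179.00 − R$490.00 − 3×R$620.00 = R$7,829.00
  7.83% × R$7,829.00 = R$613.01
Unemployment Insurance: 0.9% × R$10,179.00 = R$91.61
Total: R$613.01 + R$91.61 = R$704.62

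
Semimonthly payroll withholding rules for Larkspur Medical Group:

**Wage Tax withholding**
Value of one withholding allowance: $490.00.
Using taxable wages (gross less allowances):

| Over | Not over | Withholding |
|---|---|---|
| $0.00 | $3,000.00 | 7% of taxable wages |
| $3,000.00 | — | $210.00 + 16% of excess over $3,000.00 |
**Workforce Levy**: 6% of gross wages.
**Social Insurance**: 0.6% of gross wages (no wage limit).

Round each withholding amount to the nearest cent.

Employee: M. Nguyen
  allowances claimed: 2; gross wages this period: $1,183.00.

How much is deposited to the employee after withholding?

Wage Tax: taxable = $1,183.00 − 2×$490.00 = $203.00
  7% × $203.00 = $14.21
Workforce Levy: 6% × $1,183.00 = $70.98
Social Insurance: 0.6% × $1,183.00 = $7.10
Total withheld: $14.21 + $70.98 + $7.10 = $92.29
Net pay: $1,183.00 − $92.29 = $1,090.71

$1,090.71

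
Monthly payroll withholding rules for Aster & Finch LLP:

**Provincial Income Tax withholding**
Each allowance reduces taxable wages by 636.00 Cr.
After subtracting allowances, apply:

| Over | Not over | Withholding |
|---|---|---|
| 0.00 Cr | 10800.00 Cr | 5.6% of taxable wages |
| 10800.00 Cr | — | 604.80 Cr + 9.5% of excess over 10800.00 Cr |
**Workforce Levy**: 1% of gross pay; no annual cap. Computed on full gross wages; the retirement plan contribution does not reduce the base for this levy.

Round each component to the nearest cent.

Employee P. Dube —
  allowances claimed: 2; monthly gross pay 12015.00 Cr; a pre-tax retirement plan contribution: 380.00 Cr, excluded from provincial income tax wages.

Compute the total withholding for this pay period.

700.48 Cr

Provincial Income Tax: taxable = 12015.00 Cr − 380.00 Cr − 2×636.00 Cr = 10363.00 Cr
  5.6% × 10363.00 Cr = 580.33 Cr
Workforce Levy: 1% × 12015.00 Cr = 120.15 Cr
Total: 580.33 Cr + 120.15 Cr = 700.48 Cr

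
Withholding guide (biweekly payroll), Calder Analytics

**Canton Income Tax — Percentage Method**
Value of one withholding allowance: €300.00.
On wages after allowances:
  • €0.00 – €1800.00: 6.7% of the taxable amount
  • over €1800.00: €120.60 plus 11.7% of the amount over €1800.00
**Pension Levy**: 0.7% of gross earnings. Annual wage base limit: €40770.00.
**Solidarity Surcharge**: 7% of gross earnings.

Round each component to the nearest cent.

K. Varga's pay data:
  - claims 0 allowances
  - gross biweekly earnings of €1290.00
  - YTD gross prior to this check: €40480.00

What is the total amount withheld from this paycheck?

Canton Income Tax: taxable = €1290.00
  6.7% × €1290.00 = €86.43
Pension Levy: cap €40770.00 − YTD €40480.00 = €290.00 subject; 0.7% × €290.00 = €2.03
Solidarity Surcharge: 7% × €1290.00 = €90.30
Total: €86.43 + €2.03 + €90.30 = €178.76

€178.76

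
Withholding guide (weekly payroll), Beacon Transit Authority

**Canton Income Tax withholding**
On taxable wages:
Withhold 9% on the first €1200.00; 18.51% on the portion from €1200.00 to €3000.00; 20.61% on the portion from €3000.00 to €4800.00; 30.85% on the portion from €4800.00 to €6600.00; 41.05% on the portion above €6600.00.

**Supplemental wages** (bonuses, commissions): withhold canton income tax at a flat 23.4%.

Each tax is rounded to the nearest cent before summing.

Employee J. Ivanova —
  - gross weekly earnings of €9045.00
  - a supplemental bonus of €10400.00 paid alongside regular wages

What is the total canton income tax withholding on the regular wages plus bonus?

Canton Income Tax: taxable = €9045.00
  €1367.46 + 41.05% × (€9045.00 − €6600.00) = €1367.46 + 41.05% × €2445.00 = €2371.13
Supplemental (23.4% flat on bonus): 23.4% × €10400.00 = €2433.60
Total canton income tax: €2371.13 + €2433.60 = €4804.73

€4804.73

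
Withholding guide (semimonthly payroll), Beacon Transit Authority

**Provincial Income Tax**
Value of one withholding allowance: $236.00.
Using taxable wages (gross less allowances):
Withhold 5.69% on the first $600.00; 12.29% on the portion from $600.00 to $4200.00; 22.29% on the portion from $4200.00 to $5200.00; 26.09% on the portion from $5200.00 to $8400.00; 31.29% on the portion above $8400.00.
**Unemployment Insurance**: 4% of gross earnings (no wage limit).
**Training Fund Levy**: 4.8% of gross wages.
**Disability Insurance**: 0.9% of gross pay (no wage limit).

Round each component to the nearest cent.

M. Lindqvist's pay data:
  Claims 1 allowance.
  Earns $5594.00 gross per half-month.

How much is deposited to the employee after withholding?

Provincial Income Tax: taxable = $5594.00 − 1×$236.00 = $5358.00
  $699.48 + 26.09% × ($5358.00 − $5200.00) = $699.48 + 26.09% × $158.00 = $740.70
Unemployment Insurance: 4% × $5594.00 = $223.76
Training Fund Levy: 4.8% × $5594.00 = $268.51
Disability Insurance: 0.9% × $5594.00 = $50.35
Total withheld: $740.70 + $223.76 + $268.51 + $50.35 = $1283.32
Net pay: $5594.00 − $1283.32 = $4310.68

$4310.68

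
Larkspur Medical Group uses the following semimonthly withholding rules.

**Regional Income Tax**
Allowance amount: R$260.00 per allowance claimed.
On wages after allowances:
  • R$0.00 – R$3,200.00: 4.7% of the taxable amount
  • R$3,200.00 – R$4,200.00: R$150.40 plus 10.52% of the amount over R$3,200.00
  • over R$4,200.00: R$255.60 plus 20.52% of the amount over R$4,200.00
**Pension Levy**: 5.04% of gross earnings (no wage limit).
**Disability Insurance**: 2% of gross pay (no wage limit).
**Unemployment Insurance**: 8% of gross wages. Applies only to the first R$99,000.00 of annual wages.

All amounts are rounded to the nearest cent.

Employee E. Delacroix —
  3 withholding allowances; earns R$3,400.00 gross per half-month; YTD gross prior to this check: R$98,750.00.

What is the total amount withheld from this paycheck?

Regional Income Tax: taxable = R$3,400.00 − 3×R$260.00 = R$2,620.00
  4.7% × R$2,620.00 = R$123.14
Pension Levy: 5.04% × R$3,400.00 = R$171.36
Disability Insurance: 2% × R$3,400.00 = R$68.00
Unemployment Insurance: cap R$99,000.00 − YTD R$98,750.00 = R$250.00 subject; 8% × R$250.00 = R$20.00
Total: R$123.14 + R$171.36 + R$68.00 + R$20.00 = R$382.50

R$382.50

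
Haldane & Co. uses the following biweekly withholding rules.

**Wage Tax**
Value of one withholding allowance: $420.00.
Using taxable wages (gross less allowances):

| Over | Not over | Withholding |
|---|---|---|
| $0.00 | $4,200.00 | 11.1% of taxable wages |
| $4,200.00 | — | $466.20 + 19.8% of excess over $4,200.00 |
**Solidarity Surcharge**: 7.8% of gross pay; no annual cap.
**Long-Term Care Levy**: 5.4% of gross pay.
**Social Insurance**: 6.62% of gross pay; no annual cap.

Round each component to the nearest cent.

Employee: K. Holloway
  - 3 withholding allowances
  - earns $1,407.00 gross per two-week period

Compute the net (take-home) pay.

$1,111.81

Wage Tax: taxable = $1,407.00 − 3×$420.00 = $147.00
  11.1% × $147.00 = $16.32
Solidarity Surcharge: 7.8% × $1,407.00 = $109.75
Long-Term Care Levy: 5.4% × $1,407.00 = $75.98
Social Insurance: 6.62% × $1,407.00 = $93.14
Total withheld: $16.32 + $109.75 + $75.98 + $93.14 = $295.19
Net pay: $1,407.00 − $295.19 = $1,111.81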